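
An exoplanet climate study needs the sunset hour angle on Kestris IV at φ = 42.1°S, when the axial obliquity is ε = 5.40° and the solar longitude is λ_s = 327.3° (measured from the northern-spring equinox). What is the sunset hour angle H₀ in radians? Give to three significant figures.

Solar declination: sin δ = sin ε · sin λ_s = sin 5.40° × sin 327.3° = -0.05084, so δ = -2.914°.
cos H₀ = −tan φ · tan δ = −tan(-42.1°) × tan(-2.914°) = -0.0460, so H₀ = 1.6168 rad = 92.64°.

H₀ = 1.62 rad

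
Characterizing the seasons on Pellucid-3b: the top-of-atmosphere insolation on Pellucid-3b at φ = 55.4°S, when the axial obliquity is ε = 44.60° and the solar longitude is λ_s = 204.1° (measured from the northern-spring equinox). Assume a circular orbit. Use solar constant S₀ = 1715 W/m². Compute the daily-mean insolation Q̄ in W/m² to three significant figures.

Q̄ ≈ 528 W/m²

Solar declination: sin δ = sin ε · sin λ_s = sin 44.60° × sin 204.1° = -0.28671, so δ = -16.661°.
cos H₀ = −tan(-55.4°) tan(-16.661°) = -0.4338, H₀ = 2.0195 rad.
Bracket: H₀ sin φ sin δ + cos φ cos δ sin H₀ = 2.0195×-0.82314×-0.28671 + 0.56784×0.95802×0.90100 = 0.476607 + 0.490146 = 0.966753.
Q̄ = (S₀/π) × [bracket] = (1715/π) × 0.966753 = 527.8 W/m².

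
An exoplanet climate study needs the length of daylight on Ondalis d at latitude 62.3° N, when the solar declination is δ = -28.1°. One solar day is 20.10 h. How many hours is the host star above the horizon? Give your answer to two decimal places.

0.00 h

cos H₀ = −tan φ · tan δ = 1.0170 ≥ 1, so the host star never rises (polar night) and H₀ = 0.
Daylight = 2H₀/(2π) × 20.10 h = (0.0000/π) × 20.10 = 0.00 h.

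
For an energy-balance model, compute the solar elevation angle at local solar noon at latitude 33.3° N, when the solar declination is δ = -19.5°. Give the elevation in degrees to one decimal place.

At local noon the hour angle is zero, so the zenith angle equals |φ − δ| = |+33.3° − (-19.500°)| = 52.800°.
Elevation = 90° − 52.800° = 37.2°.

37.2°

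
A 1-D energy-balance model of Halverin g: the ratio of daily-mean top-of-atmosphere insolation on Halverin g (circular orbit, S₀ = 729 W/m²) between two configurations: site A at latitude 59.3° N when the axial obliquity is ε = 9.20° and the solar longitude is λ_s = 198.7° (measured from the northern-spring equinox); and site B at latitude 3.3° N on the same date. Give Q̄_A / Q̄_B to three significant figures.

Q̄_A / Q̄_B ≈ 0.446

— Configuration A (φ=+59.3°):
Solar declination: sin δ = sin ε · sin λ_s = sin 9.20° × sin 198.7° = -0.05126, so δ = -2.938°.
cos H₀ = −tan(+59.3°) tan(-2.938°) = 0.0864, H₀ = 1.4842 rad.
Bracket: H₀ sin φ sin δ + cos φ cos δ sin H₀ = 1.4842×0.85985×-0.05126 + 0.51054×0.99869×0.99626 = -0.065417 + 0.507964 = 0.442547.
Q̄ = (S₀/π) × [bracket] = (729/π) × 0.442547 = 102.69 W/m².
— Configuration B (φ=+3.3°):
cos H₀ = −tan(+3.3°) tan(-2.938°) = 0.0030, H₀ = 1.5678 rad.
Bracket: H₀ sin φ sin δ + cos φ cos δ sin H₀ = 1.5678×0.05756×-0.05126 + 0.99834×0.99869×1.00000 = -0.004626 + 0.997032 = 0.992406.
Q̄ = (S₀/π) × [bracket] = (729/π) × 0.992406 = 230.29 W/m².
Ratio Q̄_A / Q̄_B = 102.69 / 230.29 = 0.4459.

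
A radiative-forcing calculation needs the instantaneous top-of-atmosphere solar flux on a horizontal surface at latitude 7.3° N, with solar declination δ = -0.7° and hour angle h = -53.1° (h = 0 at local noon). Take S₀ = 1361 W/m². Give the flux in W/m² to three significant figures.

cos θ_z = sin φ sin δ + cos φ cos δ cos h = -0.001552 + 0.595509 = 0.593957.
Flux = S₀ · cos θ_z = 1361 × 0.593957 = 808.4 W/m².

808 W/m²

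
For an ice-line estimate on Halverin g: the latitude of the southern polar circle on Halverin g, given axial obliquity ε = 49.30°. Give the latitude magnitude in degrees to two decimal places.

40.70°

The polar circle is the lowest latitude that experiences at least one full rotation of continuous darkness at the northern-summer solstice; it lies at |ϕ| = 90° − ε = 90° − 49.30° = 40.70°.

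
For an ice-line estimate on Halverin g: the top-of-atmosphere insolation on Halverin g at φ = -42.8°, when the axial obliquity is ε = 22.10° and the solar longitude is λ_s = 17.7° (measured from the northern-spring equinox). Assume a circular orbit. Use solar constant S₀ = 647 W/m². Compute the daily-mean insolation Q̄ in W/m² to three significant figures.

Solar declination: sin δ = sin ε · sin λ_s = sin 22.10° × sin 17.7° = 0.11438, so δ = +6.568°.
cos H₀ = −tan(-42.8°) tan(+6.568°) = 0.1066, H₀ = 1.4640 rad.
Bracket: H₀ sin φ sin δ + cos φ cos δ sin H₀ = 1.4640×-0.67944×0.11438 + 0.73373×0.99344×0.99430 = -0.113774 + 0.724762 = 0.610988.
Q̄ = (S₀/π) × [bracket] = (647/π) × 0.610988 = 125.8 W/m².

Q̄ ≈ 126 W/m²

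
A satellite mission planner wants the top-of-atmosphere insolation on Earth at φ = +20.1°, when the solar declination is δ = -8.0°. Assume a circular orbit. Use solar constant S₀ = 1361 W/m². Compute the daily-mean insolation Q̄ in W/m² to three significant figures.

Q̄ ≈ 371 W/m²

cos H₀ = −tan(+20.1°) tan(-8.000°) = 0.0514, H₀ = 1.5193 rad.
Bracket: H₀ sin φ sin δ + cos φ cos δ sin H₀ = 1.5193×0.34366×-0.13917 + 0.93909×0.99027×0.99868 = -0.072664 + 0.928725 = 0.856061.
Q̄ = (S₀/π) × [bracket] = (1361/π) × 0.856061 = 370.9 W/m².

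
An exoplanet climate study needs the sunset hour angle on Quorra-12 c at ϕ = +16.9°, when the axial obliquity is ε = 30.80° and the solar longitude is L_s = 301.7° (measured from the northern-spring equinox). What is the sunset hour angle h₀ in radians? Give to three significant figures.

h₀ = 1.42 rad

Solar declination: sin δ = sin ε · sin L_s = sin 30.80° × sin 301.7° = -0.43565, so δ = -25.827°.
cos h₀ = −tan ϕ · tan δ = −tan(+16.9°) × tan(-25.827°) = 0.1470, so h₀ = 1.4232 rad = 81.54°.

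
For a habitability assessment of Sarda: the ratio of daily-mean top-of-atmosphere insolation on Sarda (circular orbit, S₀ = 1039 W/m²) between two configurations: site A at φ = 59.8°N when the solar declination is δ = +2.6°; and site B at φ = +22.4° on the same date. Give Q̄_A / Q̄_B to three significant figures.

— Configuration A (φ=+59.8°):
cos H₀ = −tan(+59.8°) tan(+2.600°) = -0.0780, H₀ = 1.6489 rad.
Bracket: H₀ sin φ sin δ + cos φ cos δ sin H₀ = 1.6489×0.86427×0.04536 + 0.50302×0.99897×0.99695 = 0.064642 + 0.500969 = 0.565611.
Q̄ = (S₀/π) × [bracket] = (1039/π) × 0.565611 = 187.06 W/m².
— Configuration B (φ=+22.4°):
cos H₀ = −tan(+22.4°) tan(+2.600°) = -0.0187, H₀ = 1.5895 rad.
Bracket: H₀ sin φ sin δ + cos φ cos δ sin H₀ = 1.5895×0.38107×0.04536 + 0.92455×0.99897×0.99982 = 0.027475 + 0.923431 = 0.950906.
Q̄ = (S₀/π) × [bracket] = (1039/π) × 0.950906 = 314.49 W/m².
Ratio Q̄_A / Q̄_B = 187.06 / 314.49 = 0.5948.

Q̄_A / Q̄_B ≈ 0.595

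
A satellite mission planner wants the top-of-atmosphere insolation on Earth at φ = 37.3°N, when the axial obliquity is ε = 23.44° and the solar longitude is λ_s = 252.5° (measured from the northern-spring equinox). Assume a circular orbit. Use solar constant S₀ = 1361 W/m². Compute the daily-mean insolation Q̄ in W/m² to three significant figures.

Solar declination: sin δ = sin ε · sin λ_s = sin 23.44° × sin 252.5° = -0.37938, so δ = -22.295°.
cos H₀ = −tan(+37.3°) tan(-22.295°) = 0.3124, H₀ = 1.2531 rad.
Bracket: H₀ sin φ sin δ + cos φ cos δ sin H₀ = 1.2531×0.60599×-0.37938 + 0.79547×0.92524×0.94996 = -0.288088 + 0.699171 = 0.411083.
Q̄ = (S₀/π) × [bracket] = (1361/π) × 0.411083 = 178.1 W/m².

Q̄ ≈ 178 W/m²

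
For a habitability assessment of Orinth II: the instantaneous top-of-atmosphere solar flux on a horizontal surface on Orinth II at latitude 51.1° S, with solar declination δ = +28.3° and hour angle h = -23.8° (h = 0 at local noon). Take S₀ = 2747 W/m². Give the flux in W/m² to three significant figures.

cos θ_z = sin φ sin δ + cos φ cos δ cos h = -0.368956 + 0.505888 = 0.136932.
Flux = S₀ · cos θ_z = 2747 × 0.136932 = 376.2 W/m².

376 W/m²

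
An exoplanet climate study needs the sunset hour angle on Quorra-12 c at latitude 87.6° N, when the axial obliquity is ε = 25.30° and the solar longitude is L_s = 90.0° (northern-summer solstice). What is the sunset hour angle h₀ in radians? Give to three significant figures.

Solar declination: sin δ = sin ε · sin L_s = sin 25.30° × sin 90.0° = 0.42736, so δ = +25.300°.
Sunrise equation: cos h₀ = −tan ϕ · tan δ = -11.2782 ≤ −1, so the host star never sets (polar day) and h₀ = π.

h₀ = 3.14 rad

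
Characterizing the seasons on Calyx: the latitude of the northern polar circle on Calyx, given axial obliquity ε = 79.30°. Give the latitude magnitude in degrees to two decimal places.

The polar circle is the lowest latitude that experiences at least one full rotation of continuous daylight at the northern-summer solstice; it lies at |φ| = 90° − ε = 90° − 79.30° = 10.70°.

10.70°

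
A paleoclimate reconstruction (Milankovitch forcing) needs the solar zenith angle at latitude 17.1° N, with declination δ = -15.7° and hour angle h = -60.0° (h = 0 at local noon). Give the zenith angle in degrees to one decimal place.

θ_z = 67.6°

cos θ_z = sin φ sin δ + cos φ cos δ cos h = -0.079567 + 0.460067 = 0.380500.
θ_z = arccos(0.380500) = 67.6°.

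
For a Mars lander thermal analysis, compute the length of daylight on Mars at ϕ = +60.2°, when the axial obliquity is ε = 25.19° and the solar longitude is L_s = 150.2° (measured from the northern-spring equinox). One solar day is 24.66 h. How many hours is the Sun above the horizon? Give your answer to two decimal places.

Solar declination: sin δ = sin ε · sin L_s = sin 25.19° × sin 150.2° = 0.21152, so δ = +12.212°.
cos h₀ = −tan ϕ · tan δ = −tan(+60.2°) × tan(+12.212°) = -0.3779, so h₀ = 1.9583 rad = 112.20°.
Daylight = 2h₀/(2π) × 24.66 h = (1.9583/π) × 24.66 = 15.37 h.

15.37 h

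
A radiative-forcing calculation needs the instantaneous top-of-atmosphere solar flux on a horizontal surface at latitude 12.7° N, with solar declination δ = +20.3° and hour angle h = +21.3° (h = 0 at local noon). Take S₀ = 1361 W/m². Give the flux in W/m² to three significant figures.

1.26e+03 W/m²

cos θ_z = sin φ sin δ + cos φ cos δ cos h = 0.076272 + 0.852444 = 0.928716.
Flux = S₀ · cos θ_z = 1361 × 0.928716 = 1264 W/m².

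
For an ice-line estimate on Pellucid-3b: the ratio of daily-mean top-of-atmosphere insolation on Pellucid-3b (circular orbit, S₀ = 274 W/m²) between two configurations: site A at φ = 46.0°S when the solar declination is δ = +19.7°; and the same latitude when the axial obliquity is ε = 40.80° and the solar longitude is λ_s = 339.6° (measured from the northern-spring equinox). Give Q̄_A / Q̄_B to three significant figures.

— Configuration A (φ=-46.0°):
cos H₀ = −tan(-46.0°) tan(+19.700°) = 0.3708, H₀ = 1.1910 rad.
Bracket: H₀ sin φ sin δ + cos φ cos δ sin H₀ = 1.1910×-0.71934×0.33710 + 0.69466×0.94147×0.92872 = -0.288805 + 0.607384 = 0.318579.
Q̄ = (S₀/π) × [bracket] = (274/π) × 0.318579 = 27.785 W/m².
— Configuration B (φ=-46.0°):
Solar declination: sin δ = sin ε · sin λ_s = sin 40.80° × sin 339.6° = -0.22776, so δ = -13.165°.
cos H₀ = −tan(-46.0°) tan(-13.165°) = -0.2422, H₀ = 1.8155 rad.
Bracket: H₀ sin φ sin δ + cos φ cos δ sin H₀ = 1.8155×-0.71934×-0.22776 + 0.69466×0.97372×0.97022 = 0.297446 + 0.656261 = 0.953707.
Q̄ = (S₀/π) × [bracket] = (274/π) × 0.953707 = 83.179 W/m².
Ratio Q̄_A / Q̄_B = 27.785 / 83.179 = 0.3340.

Q̄_A / Q̄_B ≈ 0.334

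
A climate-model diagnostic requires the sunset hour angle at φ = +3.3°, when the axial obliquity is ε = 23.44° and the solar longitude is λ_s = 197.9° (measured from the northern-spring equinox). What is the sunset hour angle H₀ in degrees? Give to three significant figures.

Solar declination: sin δ = sin ε · sin λ_s = sin 23.44° × sin 197.9° = -0.12226, so δ = -7.023°.
cos H₀ = −tan φ · tan δ = −tan(+3.3°) × tan(-7.023°) = 0.0071, so H₀ = 1.5637 rad = 89.59°.

H₀ = 89.6°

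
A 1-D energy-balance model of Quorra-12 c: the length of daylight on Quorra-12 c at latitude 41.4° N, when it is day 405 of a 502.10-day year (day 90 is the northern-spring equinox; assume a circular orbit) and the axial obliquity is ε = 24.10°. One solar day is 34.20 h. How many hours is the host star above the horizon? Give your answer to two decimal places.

Solar longitude: λ_s = 360° × (405 − 90)/502.10 = 225.851°.
sin δ = sin 24.10° × sin 225.851° = -0.29299, so δ = -17.037°.
cos H₀ = −tan φ · tan δ = −tan(+41.4°) × tan(-17.037°) = 0.2702, so H₀ = 1.2972 rad = 74.33°.
Daylight = 2H₀/(2π) × 34.20 h = (1.2972/π) × 34.20 = 14.12 h.

14.12 h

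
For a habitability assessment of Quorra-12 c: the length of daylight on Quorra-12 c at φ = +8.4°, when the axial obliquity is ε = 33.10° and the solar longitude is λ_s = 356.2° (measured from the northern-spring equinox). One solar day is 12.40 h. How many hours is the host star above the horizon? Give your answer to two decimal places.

6.18 h

Solar declination: sin δ = sin ε · sin λ_s = sin 33.10° × sin 356.2° = -0.03619, so δ = -2.074°.
cos H₀ = −tan φ · tan δ = −tan(+8.4°) × tan(-2.074°) = 0.0053, so H₀ = 1.5654 rad = 89.69°.
Daylight = 2H₀/(2π) × 12.40 h = (1.5654/π) × 12.40 = 6.18 h.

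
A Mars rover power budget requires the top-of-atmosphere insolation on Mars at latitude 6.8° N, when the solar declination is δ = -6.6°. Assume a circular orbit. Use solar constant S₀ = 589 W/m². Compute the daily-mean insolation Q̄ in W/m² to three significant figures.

cos H₀ = −tan(+6.8°) tan(-6.600°) = 0.0138, H₀ = 1.5570 rad.
Bracket: H₀ sin φ sin δ + cos φ cos δ sin H₀ = 1.5570×0.11840×-0.11494 + 0.99297×0.99337×0.99990 = -0.021189 + 0.986288 = 0.965099.
Q̄ = (S₀/π) × [bracket] = (589/π) × 0.965099 = 180.9 W/m².

Q̄ ≈ 181 W/m²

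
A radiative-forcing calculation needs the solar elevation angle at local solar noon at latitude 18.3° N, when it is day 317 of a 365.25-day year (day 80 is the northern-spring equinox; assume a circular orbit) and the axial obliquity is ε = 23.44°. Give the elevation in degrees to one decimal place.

53.0°

Solar longitude: λ_s = 360° × (317 − 80)/365.25 = 233.593°.
sin δ = sin 23.44° × sin 233.593° = -0.32015, so δ = -18.672°.
At local noon the hour angle is zero, so the zenith angle equals |φ − δ| = |+18.3° − (-18.672°)| = 36.972°.
Elevation = 90° − 36.972° = 53.0°.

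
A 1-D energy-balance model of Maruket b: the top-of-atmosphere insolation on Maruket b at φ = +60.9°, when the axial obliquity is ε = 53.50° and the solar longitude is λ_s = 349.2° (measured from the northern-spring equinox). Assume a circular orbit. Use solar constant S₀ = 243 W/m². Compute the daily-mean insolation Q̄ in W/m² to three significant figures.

Solar declination: sin δ = sin ε · sin λ_s = sin 53.50° × sin 349.2° = -0.15063, so δ = -8.663°.
cos H₀ = −tan(+60.9°) tan(-8.663°) = 0.2737, H₀ = 1.2935 rad.
Bracket: H₀ sin φ sin δ + cos φ cos δ sin H₀ = 1.2935×0.87377×-0.15063 + 0.48634×0.98859×0.96180 = -0.170245 + 0.462425 = 0.292180.
Q̄ = (S₀/π) × [bracket] = (243/π) × 0.292180 = 22.60 W/m².

Q̄ ≈ 22.6 W/m²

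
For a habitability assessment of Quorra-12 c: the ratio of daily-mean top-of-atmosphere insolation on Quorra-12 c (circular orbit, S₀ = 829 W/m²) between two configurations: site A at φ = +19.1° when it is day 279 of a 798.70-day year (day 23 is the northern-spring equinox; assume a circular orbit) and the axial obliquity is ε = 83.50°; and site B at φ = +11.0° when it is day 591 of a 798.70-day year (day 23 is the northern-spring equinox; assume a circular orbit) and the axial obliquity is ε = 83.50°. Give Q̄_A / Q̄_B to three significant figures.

Q̄_A / Q̄_B ≈ 24.8

— Configuration A (φ=+19.1°):
Solar longitude: λ_s = 360° × (279 − 23)/798.70 = 115.388°.
sin δ = sin 83.50° × sin 115.388° = 0.89762, so δ = +63.847°.
cos H₀ = −tan(+19.1°) tan(+63.847°) = -0.7052, H₀ = 2.3535 rad.
Bracket: H₀ sin φ sin δ + cos φ cos δ sin H₀ = 2.3535×0.32722×0.89762 + 0.94495×0.44077×0.70901 = 0.691268 + 0.295307 = 0.986575.
Q̄ = (S₀/π) × [bracket] = (829/π) × 0.986575 = 260.34 W/m².
— Configuration B (φ=+11.0°):
Solar longitude: λ_s = 360° × (591 − 23)/798.70 = 256.016°.
sin δ = sin 83.50° × sin 256.016° = -0.96413, so δ = -74.607°.
cos H₀ = −tan(+11.0°) tan(-74.607°) = 0.7060, H₀ = 0.7870 rad.
Bracket: H₀ sin φ sin δ + cos φ cos δ sin H₀ = 0.7870×0.19081×-0.96413 + 0.98163×0.26545×0.70820 = -0.144781 + 0.184538 = 0.039757.
Q̄ = (S₀/π) × [bracket] = (829/π) × 0.039757 = 10.491 W/m².
Ratio Q̄_A / Q̄_B = 260.34 / 10.491 = 24.82.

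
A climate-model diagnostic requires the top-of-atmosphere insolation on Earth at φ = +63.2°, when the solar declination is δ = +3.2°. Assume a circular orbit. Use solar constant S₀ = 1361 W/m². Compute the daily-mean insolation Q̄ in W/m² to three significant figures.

cos H₀ = −tan(+63.2°) tan(+3.200°) = -0.1107, H₀ = 1.6817 rad.
Bracket: H₀ sin φ sin δ + cos φ cos δ sin H₀ = 1.6817×0.89259×0.05582 + 0.45088×0.99844×0.99386 = 0.083790 + 0.447413 = 0.531203.
Q̄ = (S₀/π) × [bracket] = (1361/π) × 0.531203 = 230.1 W/m².

Q̄ ≈ 230 W/m²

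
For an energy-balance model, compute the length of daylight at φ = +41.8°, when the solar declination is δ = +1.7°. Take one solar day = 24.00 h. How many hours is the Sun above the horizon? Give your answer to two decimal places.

12.20 h

cos H₀ = −tan φ · tan δ = −tan(+41.8°) × tan(+1.700°) = -0.0265, so H₀ = 1.5973 rad = 91.52°.
Daylight = 2H₀/(2π) × 24.00 h = (1.5973/π) × 24.00 = 12.20 h.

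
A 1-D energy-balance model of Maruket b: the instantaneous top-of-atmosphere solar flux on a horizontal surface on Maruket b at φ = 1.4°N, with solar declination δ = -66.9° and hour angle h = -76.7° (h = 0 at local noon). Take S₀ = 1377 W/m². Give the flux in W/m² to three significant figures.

93.3 W/m²

cos θ_z = sin φ sin δ + cos φ cos δ cos h = -0.022473 + 0.090230 = 0.067757.
Flux = S₀ · cos θ_z = 1377 × 0.067757 = 93.30 W/m².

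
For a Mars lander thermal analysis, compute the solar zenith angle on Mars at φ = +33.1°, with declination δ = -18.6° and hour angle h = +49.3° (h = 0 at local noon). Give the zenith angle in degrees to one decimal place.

θ_z = 69.9°

cos θ_z = sin φ sin δ + cos φ cos δ cos h = -0.174184 + 0.517742 = 0.343558.
θ_z = arccos(0.343558) = 69.9°.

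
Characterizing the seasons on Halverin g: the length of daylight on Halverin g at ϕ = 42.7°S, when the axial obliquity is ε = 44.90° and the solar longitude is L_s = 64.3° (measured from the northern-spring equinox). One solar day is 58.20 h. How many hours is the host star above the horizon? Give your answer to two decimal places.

13.09 h

Solar declination: sin δ = sin ε · sin L_s = sin 44.90° × sin 64.3° = 0.63604, so δ = +39.498°.
cos h₀ = −tan ϕ · tan δ = −tan(-42.7°) × tan(+39.498°) = 0.7606, so h₀ = 0.7065 rad = 40.48°.
Daylight = 2h₀/(2π) × 58.20 h = (0.7065/π) × 58.20 = 13.09 h.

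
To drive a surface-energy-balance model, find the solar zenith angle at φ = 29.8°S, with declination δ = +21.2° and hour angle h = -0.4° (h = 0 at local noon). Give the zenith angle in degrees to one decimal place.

cos θ_z = sin φ sin δ + cos φ cos δ cos h = -0.179718 + 0.809019 = 0.629301.
θ_z = arccos(0.629301) = 51.0°.

θ_z = 51.0°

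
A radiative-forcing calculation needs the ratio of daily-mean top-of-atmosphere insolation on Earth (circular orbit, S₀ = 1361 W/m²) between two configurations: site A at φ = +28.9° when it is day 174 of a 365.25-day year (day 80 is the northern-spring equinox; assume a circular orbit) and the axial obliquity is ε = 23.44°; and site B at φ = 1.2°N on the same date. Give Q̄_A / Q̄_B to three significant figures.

Q̄_A / Q̄_B ≈ 1.21

— Configuration A (φ=+28.9°):
Solar longitude: λ_s = 360° × (174 − 80)/365.25 = 92.649°.
sin δ = sin 23.44° × sin 92.649° = 0.39736, so δ = +23.413°.
cos H₀ = −tan(+28.9°) tan(+23.413°) = -0.2390, H₀ = 1.8122 rad.
Bracket: H₀ sin φ sin δ + cos φ cos δ sin H₀ = 1.8122×0.48328×0.39736 + 0.87546×0.91766×0.97101 = 0.348008 + 0.780085 = 1.128093.
Q̄ = (S₀/π) × [bracket] = (1361/π) × 1.128093 = 488.71 W/m².
— Configuration B (φ=+1.2°):
cos H₀ = −tan(+1.2°) tan(+23.413°) = -0.0091, H₀ = 1.5799 rad.
Bracket: H₀ sin φ sin δ + cos φ cos δ sin H₀ = 1.5799×0.02094×0.39736 + 0.99978×0.91766×0.99996 = 0.013146 + 0.917421 = 0.930567.
Q̄ = (S₀/π) × [bracket] = (1361/π) × 0.930567 = 403.14 W/m².
Ratio Q̄_A / Q̄_B = 488.71 / 403.14 = 1.212.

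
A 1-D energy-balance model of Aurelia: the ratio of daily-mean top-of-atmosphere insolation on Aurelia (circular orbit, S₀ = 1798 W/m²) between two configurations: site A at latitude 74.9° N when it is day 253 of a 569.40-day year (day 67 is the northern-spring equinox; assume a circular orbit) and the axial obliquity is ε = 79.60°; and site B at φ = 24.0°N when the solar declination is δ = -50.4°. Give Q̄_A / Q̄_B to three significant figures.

— Configuration A (φ=+74.9°):
Solar longitude: λ_s = 360° × (253 − 67)/569.40 = 117.597°.
sin δ = sin 79.60° × sin 117.597° = 0.87166, so δ = +60.653°.
cos H₀ = −tan(+74.9°) tan(+60.653°) = -6.5915 ≤ −1 ⇒ polar day, H₀ = π.
Bracket: H₀ sin φ sin δ + cos φ cos δ sin H₀ = 3.1416×0.96547×0.87166 + 0.26050×0.49010×0.00000 = 2.643850 + 0.000000 = 2.643850.
Q̄ = (S₀/π) × [bracket] = (1798/π) × 2.643850 = 1513.1 W/m².
— Configuration B (φ=+24.0°):
cos H₀ = −tan(+24.0°) tan(-50.400°) = 0.5382, H₀ = 1.0025 rad.
Bracket: H₀ sin φ sin δ + cos φ cos δ sin H₀ = 1.0025×0.40674×-0.77051 + 0.91355×0.63742×0.84282 = -0.314181 + 0.490787 = 0.176606.
Q̄ = (S₀/π) × [bracket] = (1798/π) × 0.176606 = 101.08 W/m².
Ratio Q̄_A / Q̄_B = 1513.1 / 101.08 = 14.97.

Q̄_A / Q̄_B ≈ 15.0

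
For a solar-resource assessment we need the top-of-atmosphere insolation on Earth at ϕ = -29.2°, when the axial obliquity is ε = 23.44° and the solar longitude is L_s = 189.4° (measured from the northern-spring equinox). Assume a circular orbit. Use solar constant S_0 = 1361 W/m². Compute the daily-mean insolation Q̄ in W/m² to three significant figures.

Solar declination: sin δ = sin ε · sin L_s = sin 23.44° × sin 189.4° = -0.06497, so δ = -3.725°.
cos h₀ = −tan(-29.2°) tan(-3.725°) = -0.0364, h₀ = 1.6072 rad.
Bracket: h₀ sin ϕ sin δ + cos ϕ cos δ sin h₀ = 1.6072×-0.48786×-0.06497 + 0.87292×0.99789×0.99934 = 0.050942 + 0.870503 = 0.921445.
Q̄ = (S_0/π) × [bracket] = (1361/π) × 0.921445 = 399.2 W/m².

Q̄ ≈ 399 W/m²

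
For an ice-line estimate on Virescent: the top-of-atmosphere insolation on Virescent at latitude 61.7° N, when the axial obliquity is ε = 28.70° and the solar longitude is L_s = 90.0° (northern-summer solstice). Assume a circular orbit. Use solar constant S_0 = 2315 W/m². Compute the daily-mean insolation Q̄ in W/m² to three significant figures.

Solar declination: sin δ = sin ε · sin L_s = sin 28.70° × sin 90.0° = 0.48022, so δ = +28.700°.
cos h₀ = −tan(+61.7°) tan(+28.700°) = -1.0168 ≤ −1 ⇒ polar day, h₀ = π.
Bracket: h₀ sin ϕ sin δ + cos ϕ cos δ sin h₀ = 3.1416×0.88048×0.48022 + 0.47409×0.87715×0.00000 = 1.328344 + 0.000000 = 1.328344.
Q̄ = (S_0/π) × [bracket] = (2315/π) × 1.328344 = 978.8 W/m².

Q̄ ≈ 979 W/m²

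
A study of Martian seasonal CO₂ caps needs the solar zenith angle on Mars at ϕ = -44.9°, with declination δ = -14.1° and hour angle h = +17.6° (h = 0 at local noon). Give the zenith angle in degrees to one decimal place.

θ_z = 34.2°

cos θ_z = sin ϕ sin δ + cos ϕ cos δ cos h = 0.171961 + 0.654841 = 0.826802.
θ_z = arccos(0.826802) = 34.2°.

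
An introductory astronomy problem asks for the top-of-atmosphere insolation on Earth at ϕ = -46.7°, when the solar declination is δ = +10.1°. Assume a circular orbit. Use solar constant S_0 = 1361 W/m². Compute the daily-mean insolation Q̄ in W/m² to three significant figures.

cos h₀ = −tan(-46.7°) tan(+10.100°) = 0.1890, h₀ = 1.3806 rad.
Bracket: h₀ sin ϕ sin δ + cos ϕ cos δ sin h₀ = 1.3806×-0.72777×0.17537 + 0.68582×0.98450×0.98197 = -0.176205 + 0.663016 = 0.486811.
Q̄ = (S_0/π) × [bracket] = (1361/π) × 0.486811 = 210.9 W/m².

Q̄ ≈ 211 W/m²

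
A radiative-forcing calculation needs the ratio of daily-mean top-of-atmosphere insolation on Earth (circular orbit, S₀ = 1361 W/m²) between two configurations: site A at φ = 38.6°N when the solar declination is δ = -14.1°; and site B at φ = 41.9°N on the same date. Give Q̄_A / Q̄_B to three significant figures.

Q̄_A / Q̄_B ≈ 1.10

— Configuration A (φ=+38.6°):
cos H₀ = −tan(+38.6°) tan(-14.100°) = 0.2005, H₀ = 1.3689 rad.
Bracket: H₀ sin φ sin δ + cos φ cos δ sin H₀ = 1.3689×0.62388×-0.24362 + 0.78152×0.96987×0.97969 = -0.208059 + 0.742578 = 0.534519.
Q̄ = (S₀/π) × [bracket] = (1361/π) × 0.534519 = 231.56 W/m².
— Configuration B (φ=+41.9°):
cos H₀ = −tan(+41.9°) tan(-14.100°) = 0.2254, H₀ = 1.3435 rad.
Bracket: H₀ sin φ sin δ + cos φ cos δ sin H₀ = 1.3435×0.66783×-0.24362 + 0.74431×0.96987×0.97427 = -0.218583 + 0.703310 = 0.484727.
Q̄ = (S₀/π) × [bracket] = (1361/π) × 0.484727 = 209.99 W/m².
Ratio Q̄_A / Q̄_B = 231.56 / 209.99 = 1.103.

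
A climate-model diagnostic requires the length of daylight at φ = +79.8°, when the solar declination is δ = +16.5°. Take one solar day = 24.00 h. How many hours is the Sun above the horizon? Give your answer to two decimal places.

24.00 h

Sunrise equation: cos H₀ = −tan φ · tan δ = -1.6463 ≤ −1, so the Sun never sets (polar day) and H₀ = π.
Daylight = 2H₀/(2π) × 24.00 h = (3.1416/π) × 24.00 = 24.00 h.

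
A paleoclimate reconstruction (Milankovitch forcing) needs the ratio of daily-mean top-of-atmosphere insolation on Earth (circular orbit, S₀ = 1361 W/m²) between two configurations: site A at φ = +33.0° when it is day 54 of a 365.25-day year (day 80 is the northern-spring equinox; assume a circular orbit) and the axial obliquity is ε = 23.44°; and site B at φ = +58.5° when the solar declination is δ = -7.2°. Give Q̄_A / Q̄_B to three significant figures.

Q̄_A / Q̄_B ≈ 1.89

— Configuration A (φ=+33.0°):
Solar longitude: λ_s = 360° × (54 − 80)/365.25 = -25.626°, i.e. -25.626° + 360° = 334.374°.
sin δ = sin 23.44° × sin 334.374° = -0.17204, so δ = -9.907°.
cos H₀ = −tan(+33.0°) tan(-9.907°) = 0.1134, H₀ = 1.4571 rad.
Bracket: H₀ sin φ sin δ + cos φ cos δ sin H₀ = 1.4571×0.54464×-0.17204 + 0.83867×0.98509×0.99355 = -0.136530 + 0.820837 = 0.684307.
Q̄ = (S₀/π) × [bracket] = (1361/π) × 0.684307 = 296.46 W/m².
— Configuration B (φ=+58.5°):
cos H₀ = −tan(+58.5°) tan(-7.200°) = 0.2062, H₀ = 1.3632 rad.
Bracket: H₀ sin φ sin δ + cos φ cos δ sin H₀ = 1.3632×0.85264×-0.12533 + 0.52250×0.99211×0.97852 = -0.145673 + 0.507243 = 0.361570.
Q̄ = (S₀/π) × [bracket] = (1361/π) × 0.361570 = 156.64 W/m².
Ratio Q̄_A / Q̄_B = 296.46 / 156.64 = 1.893.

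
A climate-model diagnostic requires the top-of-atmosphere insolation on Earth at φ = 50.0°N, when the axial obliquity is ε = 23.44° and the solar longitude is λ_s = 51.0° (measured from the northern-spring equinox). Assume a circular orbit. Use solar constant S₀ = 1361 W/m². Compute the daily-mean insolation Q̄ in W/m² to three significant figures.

Q̄ ≈ 446 W/m²

Solar declination: sin δ = sin ε · sin λ_s = sin 23.44° × sin 51.0° = 0.30914, so δ = +18.007°.
cos H₀ = −tan(+50.0°) tan(+18.007°) = -0.3874, H₀ = 1.9686 rad.
Bracket: H₀ sin φ sin δ + cos φ cos δ sin H₀ = 1.9686×0.76604×0.30914 + 0.64279×0.95102×0.92191 = 0.466191 + 0.563569 = 1.029760.
Q̄ = (S₀/π) × [bracket] = (1361/π) × 1.029760 = 446.1 W/m².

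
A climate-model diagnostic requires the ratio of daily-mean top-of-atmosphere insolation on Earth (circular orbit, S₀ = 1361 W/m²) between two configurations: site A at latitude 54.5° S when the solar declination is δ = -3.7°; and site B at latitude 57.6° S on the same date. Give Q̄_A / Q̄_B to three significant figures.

Q̄_A / Q̄_B ≈ 1.07

— Configuration A (φ=-54.5°):
cos H₀ = −tan(-54.5°) tan(-3.700°) = -0.0907, H₀ = 1.6616 rad.
Bracket: H₀ sin φ sin δ + cos φ cos δ sin H₀ = 1.6616×-0.81412×-0.06453 + 0.58070×0.99792×0.99588 = 0.087292 + 0.577105 = 0.664397.
Q̄ = (S₀/π) × [bracket] = (1361/π) × 0.664397 = 287.83 W/m².
— Configuration B (φ=-57.6°):
cos H₀ = −tan(-57.6°) tan(-3.700°) = -0.1019, H₀ = 1.6729 rad.
Bracket: H₀ sin φ sin δ + cos φ cos δ sin H₀ = 1.6729×-0.84433×-0.06453 + 0.53583×0.99792×0.99479 = 0.091147 + 0.531930 = 0.623077.
Q̄ = (S₀/π) × [bracket] = (1361/π) × 0.623077 = 269.93 W/m².
Ratio Q̄_A / Q̄_B = 287.83 / 269.93 = 1.066.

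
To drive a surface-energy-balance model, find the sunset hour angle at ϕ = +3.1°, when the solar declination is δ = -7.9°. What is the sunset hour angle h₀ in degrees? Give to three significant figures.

h₀ = 89.6°

cos h₀ = −tan ϕ · tan δ = −tan(+3.1°) × tan(-7.900°) = 0.0075, so h₀ = 1.5633 rad = 89.57°.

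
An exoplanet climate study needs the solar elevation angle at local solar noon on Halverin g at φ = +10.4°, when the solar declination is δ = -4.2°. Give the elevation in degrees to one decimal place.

At local noon the hour angle is zero, so the zenith angle equals |φ − δ| = |+10.4° − (-4.200°)| = 14.600°.
Elevation = 90° − 14.600° = 75.4°.

75.4°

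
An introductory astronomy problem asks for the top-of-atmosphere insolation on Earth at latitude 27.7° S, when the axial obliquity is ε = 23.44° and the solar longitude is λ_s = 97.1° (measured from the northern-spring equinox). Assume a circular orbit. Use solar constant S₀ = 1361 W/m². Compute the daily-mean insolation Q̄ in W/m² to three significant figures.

Solar declination: sin δ = sin ε · sin λ_s = sin 23.44° × sin 97.1° = 0.39474, so δ = +23.250°.
cos H₀ = −tan(-27.7°) tan(+23.250°) = 0.2256, H₀ = 1.3433 rad.
Bracket: H₀ sin φ sin δ + cos φ cos δ sin H₀ = 1.3433×-0.46484×0.39474 + 0.88539×0.91879×0.97423 = -0.246483 + 0.792524 = 0.546041.
Q̄ = (S₀/π) × [bracket] = (1361/π) × 0.546041 = 236.6 W/m².

Q̄ ≈ 237 W/m²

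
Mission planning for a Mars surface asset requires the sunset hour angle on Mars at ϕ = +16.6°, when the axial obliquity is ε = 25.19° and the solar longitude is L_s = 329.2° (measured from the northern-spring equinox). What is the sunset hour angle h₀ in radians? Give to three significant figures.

h₀ = 1.50 rad

Solar declination: sin δ = sin ε · sin L_s = sin 25.19° × sin 329.2° = -0.21794, so δ = -12.588°.
cos h₀ = −tan ϕ · tan δ = −tan(+16.6°) × tan(-12.588°) = 0.0666, so h₀ = 1.5042 rad = 86.18°.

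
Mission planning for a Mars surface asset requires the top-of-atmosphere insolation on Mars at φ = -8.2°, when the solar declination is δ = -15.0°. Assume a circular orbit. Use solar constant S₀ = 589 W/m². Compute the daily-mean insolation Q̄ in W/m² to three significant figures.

cos H₀ = −tan(-8.2°) tan(-15.000°) = -0.0386, H₀ = 1.6094 rad.
Bracket: H₀ sin φ sin δ + cos φ cos δ sin H₀ = 1.6094×-0.14263×-0.25882 + 0.98978×0.96593×0.99925 = 0.059412 + 0.955341 = 1.014753.
Q̄ = (S₀/π) × [bracket] = (589/π) × 1.014753 = 190.3 W/m².

Q̄ ≈ 190 W/m²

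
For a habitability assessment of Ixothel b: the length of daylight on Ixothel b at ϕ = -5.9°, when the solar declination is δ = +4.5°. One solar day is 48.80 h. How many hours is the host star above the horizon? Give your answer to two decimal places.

24.27 h

cos h₀ = −tan ϕ · tan δ = −tan(-5.9°) × tan(+4.500°) = 0.0081, so h₀ = 1.5627 rad = 89.53°.
Daylight = 2h₀/(2π) × 48.80 h = (1.5627/π) × 48.80 = 24.27 h.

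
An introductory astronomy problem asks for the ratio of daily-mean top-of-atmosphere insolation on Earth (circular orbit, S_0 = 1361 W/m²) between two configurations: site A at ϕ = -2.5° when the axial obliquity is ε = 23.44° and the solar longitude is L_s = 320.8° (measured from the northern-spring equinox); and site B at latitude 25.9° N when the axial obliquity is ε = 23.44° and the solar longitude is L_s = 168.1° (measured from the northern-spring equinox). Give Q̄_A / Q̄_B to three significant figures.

— Configuration A (ϕ=-2.5°):
Solar declination: sin δ = sin ε · sin L_s = sin 23.44° × sin 320.8° = -0.25141, so δ = -14.561°.
cos h₀ = −tan(-2.5°) tan(-14.561°) = -0.0113, h₀ = 1.5821 rad.
Bracket: h₀ sin ϕ sin δ + cos ϕ cos δ sin h₀ = 1.5821×-0.04362×-0.25141 + 0.99905×0.96788×0.99994 = 0.017350 + 0.966902 = 0.984252.
Q̄ = (S_0/π) × [bracket] = (1361/π) × 0.984252 = 426.40 W/m².
— Configuration B (ϕ=+25.9°):
Solar declination: sin δ = sin ε · sin L_s = sin 23.44° × sin 168.1° = 0.08203, so δ = +4.705°.
cos h₀ = −tan(+25.9°) tan(+4.705°) = -0.0400, h₀ = 1.6108 rad.
Bracket: h₀ sin ϕ sin δ + cos ϕ cos δ sin h₀ = 1.6108×0.43680×0.08203 + 0.89956×0.99663×0.99920 = 0.057716 + 0.895811 = 0.953527.
Q̄ = (S_0/π) × [bracket] = (1361/π) × 0.953527 = 413.09 W/m².
Ratio Q̄_A / Q̄_B = 426.40 / 413.09 = 1.032.

Q̄_A / Q̄_B ≈ 1.03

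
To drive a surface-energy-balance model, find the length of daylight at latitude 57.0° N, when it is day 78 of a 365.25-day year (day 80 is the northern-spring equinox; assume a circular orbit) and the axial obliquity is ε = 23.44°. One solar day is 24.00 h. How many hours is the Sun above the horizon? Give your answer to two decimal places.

Solar longitude: λ_s = 360° × (78 − 80)/365.25 = -1.971°, i.e. -1.971° + 360° = 358.029°.
sin δ = sin 23.44° × sin 358.029° = -0.01368, so δ = -0.784°.
cos H₀ = −tan φ · tan δ = −tan(+57.0°) × tan(-0.784°) = 0.0211, so H₀ = 1.5497 rad = 88.79°.
Daylight = 2H₀/(2π) × 24.00 h = (1.5497/π) × 24.00 = 11.84 h.

11.84 h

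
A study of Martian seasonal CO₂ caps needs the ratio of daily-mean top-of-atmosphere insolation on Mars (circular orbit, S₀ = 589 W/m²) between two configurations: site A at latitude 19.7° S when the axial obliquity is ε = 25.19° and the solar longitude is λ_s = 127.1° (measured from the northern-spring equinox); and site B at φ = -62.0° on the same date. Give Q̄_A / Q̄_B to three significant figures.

— Configuration A (φ=-19.7°):
Solar declination: sin δ = sin ε · sin λ_s = sin 25.19° × sin 127.1° = 0.33947, so δ = +19.845°.
cos H₀ = −tan(-19.7°) tan(+19.845°) = 0.1292, H₀ = 1.4412 rad.
Bracket: H₀ sin φ sin δ + cos φ cos δ sin H₀ = 1.4412×-0.33710×0.33947 + 0.94147×0.94062×0.99162 = -0.164924 + 0.878144 = 0.713220.
Q̄ = (S₀/π) × [bracket] = (589/π) × 0.713220 = 133.72 W/m².
— Configuration B (φ=-62.0°):
cos H₀ = −tan(-62.0°) tan(+19.845°) = 0.6788, H₀ = 0.8247 rad.
Bracket: H₀ sin φ sin δ + cos φ cos δ sin H₀ = 0.8247×-0.88295×0.33947 + 0.46947×0.94062×0.73437 = -0.247191 + 0.324293 = 0.077102.
Q̄ = (S₀/π) × [bracket] = (589/π) × 0.077102 = 14.455 W/m².
Ratio Q̄_A / Q̄_B = 133.72 / 14.455 = 9.251.

Q̄_A / Q̄_B ≈ 9.25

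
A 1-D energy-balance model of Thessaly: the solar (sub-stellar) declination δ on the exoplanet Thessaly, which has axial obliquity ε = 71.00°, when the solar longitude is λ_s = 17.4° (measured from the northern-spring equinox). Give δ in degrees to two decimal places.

δ = +16.42°

sin δ = sin ε · sin λ_s = sin 71.00° × sin 17.4° = 0.282749.
δ = arcsin(0.282749) = +16.42°.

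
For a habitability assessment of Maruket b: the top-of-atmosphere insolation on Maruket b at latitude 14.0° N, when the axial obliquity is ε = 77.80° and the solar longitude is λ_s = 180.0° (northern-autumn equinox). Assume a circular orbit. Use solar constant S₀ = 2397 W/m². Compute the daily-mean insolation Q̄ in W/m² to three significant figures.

Solar declination: sin δ = sin ε · sin λ_s = sin 77.80° × sin 180.0° = 0.00000, so δ = +0.000°.
cos H₀ = −tan(+14.0°) tan(+0.000°) = -0.0000, H₀ = 1.5708 rad.
Bracket: H₀ sin φ sin δ + cos φ cos δ sin H₀ = 1.5708×0.24192×0.00000 + 0.97030×1.00000×1.00000 = 0.000000 + 0.970300 = 0.970300.
Q̄ = (S₀/π) × [bracket] = (2397/π) × 0.970300 = 740.3 W/m².

Q̄ ≈ 740 W/m²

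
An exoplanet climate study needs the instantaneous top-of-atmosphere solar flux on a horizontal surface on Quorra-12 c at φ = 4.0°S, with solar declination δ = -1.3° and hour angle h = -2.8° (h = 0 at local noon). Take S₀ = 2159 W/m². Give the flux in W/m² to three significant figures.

2.15e+03 W/m²

cos θ_z = sin φ sin δ + cos φ cos δ cos h = 0.001583 + 0.996117 = 0.997700.
Flux = S₀ · cos θ_z = 2159 × 0.997700 = 2154 W/m².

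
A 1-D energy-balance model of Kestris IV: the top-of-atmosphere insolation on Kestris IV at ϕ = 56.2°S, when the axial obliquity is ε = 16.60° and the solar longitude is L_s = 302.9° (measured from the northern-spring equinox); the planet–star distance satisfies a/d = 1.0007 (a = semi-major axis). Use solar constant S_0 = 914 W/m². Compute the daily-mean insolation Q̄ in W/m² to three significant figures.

Solar declination: sin δ = sin ε · sin L_s = sin 16.60° × sin 302.9° = -0.23987, so δ = -13.879°.
cos h₀ = −tan(-56.2°) tan(-13.879°) = -0.3691, h₀ = 1.9488 rad.
Bracket: h₀ sin ϕ sin δ + cos ϕ cos δ sin h₀ = 1.9488×-0.83098×-0.23987 + 0.55630×0.97081×0.92939 = 0.388449 + 0.501928 = 0.890377.
Inverse-square distance factor (a/d)² = 1.0007² = 1.001400.
Q̄ = (S_0/π) × 1.001400 × [bracket] = (914/π) × 1.001400 × 0.890377 = 259.4 W/m².

Q̄ ≈ 259 W/m²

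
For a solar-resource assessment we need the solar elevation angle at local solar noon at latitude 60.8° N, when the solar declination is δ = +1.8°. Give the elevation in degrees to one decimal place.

At local noon the hour angle is zero, so the zenith angle equals |φ − δ| = |+60.8° − (+1.800°)| = 59.000°.
Elevation = 90° − 59.000° = 31.0°.

31.0°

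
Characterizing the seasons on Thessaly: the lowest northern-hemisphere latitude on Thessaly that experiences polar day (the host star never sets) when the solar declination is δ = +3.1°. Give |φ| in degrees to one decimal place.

|φ| = 86.9°

Polar day requires cos H₀ = −tan φ tan δ ≤ −1, i.e. tan φ tan δ ≥ 1.
The boundary is |tan φ| · |tan δ| = 1, so |φ| = 90° − |δ| = 90° − 3.1° = 86.9° in the northern hemisphere.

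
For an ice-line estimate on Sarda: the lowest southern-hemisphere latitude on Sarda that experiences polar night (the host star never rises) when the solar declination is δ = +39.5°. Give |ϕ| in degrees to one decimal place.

Polar night requires cos h₀ = −tan ϕ tan δ ≥ 1, i.e. tan ϕ tan δ ≤ −1.
The boundary is |tan ϕ| · |tan δ| = 1, so |ϕ| = 90° − |δ| = 90° − 39.5° = 50.5° in the southern hemisphere.

|ϕ| = 50.5°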